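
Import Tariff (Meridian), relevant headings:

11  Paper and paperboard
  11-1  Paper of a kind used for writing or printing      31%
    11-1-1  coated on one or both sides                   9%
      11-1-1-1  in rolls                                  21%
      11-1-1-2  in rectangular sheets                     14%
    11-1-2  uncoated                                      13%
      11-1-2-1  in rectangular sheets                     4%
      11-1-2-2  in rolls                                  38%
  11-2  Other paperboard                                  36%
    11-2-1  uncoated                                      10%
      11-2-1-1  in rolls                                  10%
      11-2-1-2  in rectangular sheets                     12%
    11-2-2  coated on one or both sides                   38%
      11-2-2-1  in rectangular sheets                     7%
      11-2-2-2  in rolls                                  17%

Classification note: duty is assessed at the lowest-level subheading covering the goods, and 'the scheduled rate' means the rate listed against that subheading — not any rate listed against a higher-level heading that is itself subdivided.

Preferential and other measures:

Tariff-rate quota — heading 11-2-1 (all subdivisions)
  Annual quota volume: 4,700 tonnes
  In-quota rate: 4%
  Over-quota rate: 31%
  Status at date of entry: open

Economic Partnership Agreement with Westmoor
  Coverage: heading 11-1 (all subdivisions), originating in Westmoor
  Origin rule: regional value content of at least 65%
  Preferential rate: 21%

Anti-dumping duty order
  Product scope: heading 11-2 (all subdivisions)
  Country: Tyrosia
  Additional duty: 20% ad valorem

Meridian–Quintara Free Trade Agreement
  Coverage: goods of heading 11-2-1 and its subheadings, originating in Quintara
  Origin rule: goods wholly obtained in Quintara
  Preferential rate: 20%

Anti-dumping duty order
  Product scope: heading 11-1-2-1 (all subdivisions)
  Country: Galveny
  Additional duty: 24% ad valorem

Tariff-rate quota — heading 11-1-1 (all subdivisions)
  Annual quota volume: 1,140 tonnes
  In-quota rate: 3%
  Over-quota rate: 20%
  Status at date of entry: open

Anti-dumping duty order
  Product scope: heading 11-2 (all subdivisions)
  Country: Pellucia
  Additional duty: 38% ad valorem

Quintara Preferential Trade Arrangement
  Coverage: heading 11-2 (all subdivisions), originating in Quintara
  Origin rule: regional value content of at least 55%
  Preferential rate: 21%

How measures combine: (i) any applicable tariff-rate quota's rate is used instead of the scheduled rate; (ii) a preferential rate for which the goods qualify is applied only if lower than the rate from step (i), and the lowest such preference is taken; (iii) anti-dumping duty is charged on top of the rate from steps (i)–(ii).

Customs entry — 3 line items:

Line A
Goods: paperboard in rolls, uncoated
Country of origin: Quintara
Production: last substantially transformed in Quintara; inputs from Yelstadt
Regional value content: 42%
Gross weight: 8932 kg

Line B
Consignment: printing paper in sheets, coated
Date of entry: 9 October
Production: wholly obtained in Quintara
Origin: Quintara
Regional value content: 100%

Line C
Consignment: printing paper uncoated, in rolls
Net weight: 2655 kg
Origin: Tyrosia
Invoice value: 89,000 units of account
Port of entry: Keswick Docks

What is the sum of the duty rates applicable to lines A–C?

45%

Line A: paperboard → 11-2; uncoated → 11-2-1; in rolls → 11-2-1-1. Scheduled 10%. quota on 11-2-1 open → in-quota 4%; Quintara agreement on 11-2-1: not wholly obtained; Quintara agreement on 11-2: RVC < 55%. → 4%.
Line B: printing paper → 11-1; coated → 11-1-1; in sheets → 11-1-1-2. Scheduled 14%. quota on 11-1-1 open → in-quota 3%; Quintara agreement on 11-2-1: 11-1-1-2 not covered; Quintara agreement on 11-2: 11-1-1-2 not covered. → 3%.
Line C: printing paper → 11-1; uncoated → 11-1-2; in rolls → 11-1-2-2. Scheduled 38%. No special measure applies. → 38%.
Sum: 4% + 3% + 38% = 45%.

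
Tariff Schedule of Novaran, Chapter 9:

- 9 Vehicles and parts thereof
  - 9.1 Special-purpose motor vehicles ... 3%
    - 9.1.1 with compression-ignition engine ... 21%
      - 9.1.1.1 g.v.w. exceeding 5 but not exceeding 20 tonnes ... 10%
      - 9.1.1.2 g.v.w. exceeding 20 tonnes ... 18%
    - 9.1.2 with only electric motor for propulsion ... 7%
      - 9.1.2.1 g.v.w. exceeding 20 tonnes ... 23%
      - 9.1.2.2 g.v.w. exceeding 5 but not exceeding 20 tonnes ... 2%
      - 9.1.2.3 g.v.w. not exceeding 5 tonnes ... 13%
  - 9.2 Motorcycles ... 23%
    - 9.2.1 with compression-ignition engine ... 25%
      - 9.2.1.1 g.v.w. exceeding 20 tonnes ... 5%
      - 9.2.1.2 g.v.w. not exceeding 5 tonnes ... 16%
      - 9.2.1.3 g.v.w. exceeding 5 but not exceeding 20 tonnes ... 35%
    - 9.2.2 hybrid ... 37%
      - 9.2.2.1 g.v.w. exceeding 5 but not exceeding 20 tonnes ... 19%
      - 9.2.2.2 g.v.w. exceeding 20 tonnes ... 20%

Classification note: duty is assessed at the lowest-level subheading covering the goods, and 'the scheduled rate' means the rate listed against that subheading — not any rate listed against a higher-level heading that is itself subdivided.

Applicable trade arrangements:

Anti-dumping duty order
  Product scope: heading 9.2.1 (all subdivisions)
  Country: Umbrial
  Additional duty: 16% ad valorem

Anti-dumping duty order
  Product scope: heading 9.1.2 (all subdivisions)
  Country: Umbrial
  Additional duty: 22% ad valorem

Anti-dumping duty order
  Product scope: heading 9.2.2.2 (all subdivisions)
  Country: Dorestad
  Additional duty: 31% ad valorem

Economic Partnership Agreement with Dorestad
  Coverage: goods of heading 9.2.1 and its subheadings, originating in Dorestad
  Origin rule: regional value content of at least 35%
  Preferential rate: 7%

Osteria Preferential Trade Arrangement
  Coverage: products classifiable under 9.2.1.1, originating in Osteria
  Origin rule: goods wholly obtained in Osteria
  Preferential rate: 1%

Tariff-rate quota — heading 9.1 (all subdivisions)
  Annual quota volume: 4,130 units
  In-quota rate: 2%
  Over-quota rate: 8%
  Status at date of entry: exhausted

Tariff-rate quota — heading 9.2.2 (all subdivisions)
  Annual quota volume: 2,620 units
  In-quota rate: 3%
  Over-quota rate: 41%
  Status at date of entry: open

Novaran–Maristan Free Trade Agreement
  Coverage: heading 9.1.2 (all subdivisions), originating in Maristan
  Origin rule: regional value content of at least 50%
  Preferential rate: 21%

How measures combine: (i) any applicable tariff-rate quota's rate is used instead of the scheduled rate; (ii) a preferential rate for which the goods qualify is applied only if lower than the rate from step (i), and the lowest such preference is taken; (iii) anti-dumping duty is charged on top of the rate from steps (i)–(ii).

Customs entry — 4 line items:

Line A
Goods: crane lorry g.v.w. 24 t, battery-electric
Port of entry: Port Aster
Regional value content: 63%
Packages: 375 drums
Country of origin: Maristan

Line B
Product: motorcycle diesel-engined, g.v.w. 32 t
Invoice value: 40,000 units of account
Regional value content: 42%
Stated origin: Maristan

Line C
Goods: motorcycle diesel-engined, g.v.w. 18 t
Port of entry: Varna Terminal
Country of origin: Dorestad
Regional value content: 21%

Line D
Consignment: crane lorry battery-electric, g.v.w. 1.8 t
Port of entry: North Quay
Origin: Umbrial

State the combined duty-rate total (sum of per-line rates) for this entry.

78%

Line A: crane lorry → 9.1; battery-electric → 9.1.2; g.v.w. 24 t → 9.1.2.1. Scheduled 23%. quota on 9.1 exhausted → over-quota 8%; Maristan agreement on 9.1.2: RVC ≥ 50% → 21% available; preference 21% not lower than 8% → no reduction. → 8%.
Line B: motorcycle → 9.2; diesel-engined → 9.2.1; g.v.w. 32 t → 9.2.1.1. Scheduled 5%. Maristan agreement on 9.1.2: 9.2.1.1 not covered. → 5%.
Line C: motorcycle → 9.2; diesel-engined → 9.2.1; g.v.w. 18 t → 9.2.1.3. Scheduled 35%. Dorestad agreement on 9.2.1: RVC < 35%. → 35%.
Line D: crane lorry → 9.1; battery-electric → 9.1.2; g.v.w. 1.8 t → 9.1.2.3. Scheduled 13%. quota on 9.1 exhausted → over-quota 8%; anti-dumping (Umbrial, 9.1.2): +22%; total 8% + 22% = 30%. → 30%.
Sum: 8% + 5% + 35% + 30% = 78%.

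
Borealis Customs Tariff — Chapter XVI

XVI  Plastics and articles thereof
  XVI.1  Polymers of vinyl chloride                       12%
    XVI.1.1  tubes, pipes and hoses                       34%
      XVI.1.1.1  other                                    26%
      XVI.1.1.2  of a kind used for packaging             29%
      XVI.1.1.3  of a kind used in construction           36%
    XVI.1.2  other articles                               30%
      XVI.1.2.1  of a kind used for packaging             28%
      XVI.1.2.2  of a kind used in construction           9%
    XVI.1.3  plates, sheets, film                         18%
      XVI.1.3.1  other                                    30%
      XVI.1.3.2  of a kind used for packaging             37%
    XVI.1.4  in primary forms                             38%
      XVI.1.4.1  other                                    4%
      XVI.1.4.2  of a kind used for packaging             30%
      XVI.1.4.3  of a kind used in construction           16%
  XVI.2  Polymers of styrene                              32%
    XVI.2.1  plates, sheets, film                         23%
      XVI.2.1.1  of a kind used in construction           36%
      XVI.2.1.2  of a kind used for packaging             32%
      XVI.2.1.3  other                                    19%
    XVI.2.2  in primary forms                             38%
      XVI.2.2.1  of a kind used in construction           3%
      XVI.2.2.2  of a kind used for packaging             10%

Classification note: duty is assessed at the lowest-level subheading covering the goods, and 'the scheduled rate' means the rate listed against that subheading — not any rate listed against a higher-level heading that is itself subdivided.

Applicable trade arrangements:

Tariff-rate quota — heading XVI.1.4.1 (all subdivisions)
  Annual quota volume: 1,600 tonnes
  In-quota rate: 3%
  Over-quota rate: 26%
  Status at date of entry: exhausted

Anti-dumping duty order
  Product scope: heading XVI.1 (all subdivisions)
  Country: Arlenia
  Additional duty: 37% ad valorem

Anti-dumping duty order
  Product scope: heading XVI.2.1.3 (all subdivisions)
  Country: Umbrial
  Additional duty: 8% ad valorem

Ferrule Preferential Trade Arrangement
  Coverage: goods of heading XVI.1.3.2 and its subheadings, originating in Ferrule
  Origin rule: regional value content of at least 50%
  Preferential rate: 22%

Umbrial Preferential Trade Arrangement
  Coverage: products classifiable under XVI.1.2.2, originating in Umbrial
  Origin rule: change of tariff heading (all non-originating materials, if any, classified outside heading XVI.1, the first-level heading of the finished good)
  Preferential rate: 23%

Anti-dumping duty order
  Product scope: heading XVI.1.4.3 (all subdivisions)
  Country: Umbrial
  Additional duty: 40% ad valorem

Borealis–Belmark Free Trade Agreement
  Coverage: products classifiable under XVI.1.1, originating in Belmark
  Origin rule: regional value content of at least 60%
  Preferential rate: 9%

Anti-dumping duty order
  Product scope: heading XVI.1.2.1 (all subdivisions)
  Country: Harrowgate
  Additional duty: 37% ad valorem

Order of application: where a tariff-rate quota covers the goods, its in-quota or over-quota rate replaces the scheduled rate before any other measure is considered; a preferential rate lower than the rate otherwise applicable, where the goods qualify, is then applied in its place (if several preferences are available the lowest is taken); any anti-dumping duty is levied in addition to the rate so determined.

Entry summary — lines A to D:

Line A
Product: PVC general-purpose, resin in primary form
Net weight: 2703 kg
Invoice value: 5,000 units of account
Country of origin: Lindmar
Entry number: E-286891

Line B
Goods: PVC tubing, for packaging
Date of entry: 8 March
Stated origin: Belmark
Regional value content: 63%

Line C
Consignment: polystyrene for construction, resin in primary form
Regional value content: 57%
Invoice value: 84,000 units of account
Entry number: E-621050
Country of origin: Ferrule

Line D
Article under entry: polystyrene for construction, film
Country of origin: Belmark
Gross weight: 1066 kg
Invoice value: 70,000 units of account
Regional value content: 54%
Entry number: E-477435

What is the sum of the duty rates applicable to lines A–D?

74%

Line A: PVC → XVI.1; resin in primary form → XVI.1.4; general-purpose → XVI.1.4.1. Scheduled 4%. quota on XVI.1.4.1 exhausted → over-quota 26%. → 26%.
Line B: PVC → XVI.1; tubing → XVI.1.1; for packaging → XVI.1.1.2. Scheduled 29%. Belmark agreement on XVI.1.1: RVC ≥ 60% → 9% available; preferential 9%. → 9%.
Line C: polystyrene → XVI.2; resin in primary form → XVI.2.2; for construction → XVI.2.2.1. Scheduled 3%. Ferrule agreement on XVI.1.3.2: XVI.2.2.1 not covered. → 3%.
Line D: polystyrene → XVI.2; film → XVI.2.1; for construction → XVI.2.1.1. Scheduled 36%. Belmark agreement on XVI.1.1: XVI.2.1.1 not covered. → 36%.
Sum: 26% + 9% + 3% + 36% = 74%.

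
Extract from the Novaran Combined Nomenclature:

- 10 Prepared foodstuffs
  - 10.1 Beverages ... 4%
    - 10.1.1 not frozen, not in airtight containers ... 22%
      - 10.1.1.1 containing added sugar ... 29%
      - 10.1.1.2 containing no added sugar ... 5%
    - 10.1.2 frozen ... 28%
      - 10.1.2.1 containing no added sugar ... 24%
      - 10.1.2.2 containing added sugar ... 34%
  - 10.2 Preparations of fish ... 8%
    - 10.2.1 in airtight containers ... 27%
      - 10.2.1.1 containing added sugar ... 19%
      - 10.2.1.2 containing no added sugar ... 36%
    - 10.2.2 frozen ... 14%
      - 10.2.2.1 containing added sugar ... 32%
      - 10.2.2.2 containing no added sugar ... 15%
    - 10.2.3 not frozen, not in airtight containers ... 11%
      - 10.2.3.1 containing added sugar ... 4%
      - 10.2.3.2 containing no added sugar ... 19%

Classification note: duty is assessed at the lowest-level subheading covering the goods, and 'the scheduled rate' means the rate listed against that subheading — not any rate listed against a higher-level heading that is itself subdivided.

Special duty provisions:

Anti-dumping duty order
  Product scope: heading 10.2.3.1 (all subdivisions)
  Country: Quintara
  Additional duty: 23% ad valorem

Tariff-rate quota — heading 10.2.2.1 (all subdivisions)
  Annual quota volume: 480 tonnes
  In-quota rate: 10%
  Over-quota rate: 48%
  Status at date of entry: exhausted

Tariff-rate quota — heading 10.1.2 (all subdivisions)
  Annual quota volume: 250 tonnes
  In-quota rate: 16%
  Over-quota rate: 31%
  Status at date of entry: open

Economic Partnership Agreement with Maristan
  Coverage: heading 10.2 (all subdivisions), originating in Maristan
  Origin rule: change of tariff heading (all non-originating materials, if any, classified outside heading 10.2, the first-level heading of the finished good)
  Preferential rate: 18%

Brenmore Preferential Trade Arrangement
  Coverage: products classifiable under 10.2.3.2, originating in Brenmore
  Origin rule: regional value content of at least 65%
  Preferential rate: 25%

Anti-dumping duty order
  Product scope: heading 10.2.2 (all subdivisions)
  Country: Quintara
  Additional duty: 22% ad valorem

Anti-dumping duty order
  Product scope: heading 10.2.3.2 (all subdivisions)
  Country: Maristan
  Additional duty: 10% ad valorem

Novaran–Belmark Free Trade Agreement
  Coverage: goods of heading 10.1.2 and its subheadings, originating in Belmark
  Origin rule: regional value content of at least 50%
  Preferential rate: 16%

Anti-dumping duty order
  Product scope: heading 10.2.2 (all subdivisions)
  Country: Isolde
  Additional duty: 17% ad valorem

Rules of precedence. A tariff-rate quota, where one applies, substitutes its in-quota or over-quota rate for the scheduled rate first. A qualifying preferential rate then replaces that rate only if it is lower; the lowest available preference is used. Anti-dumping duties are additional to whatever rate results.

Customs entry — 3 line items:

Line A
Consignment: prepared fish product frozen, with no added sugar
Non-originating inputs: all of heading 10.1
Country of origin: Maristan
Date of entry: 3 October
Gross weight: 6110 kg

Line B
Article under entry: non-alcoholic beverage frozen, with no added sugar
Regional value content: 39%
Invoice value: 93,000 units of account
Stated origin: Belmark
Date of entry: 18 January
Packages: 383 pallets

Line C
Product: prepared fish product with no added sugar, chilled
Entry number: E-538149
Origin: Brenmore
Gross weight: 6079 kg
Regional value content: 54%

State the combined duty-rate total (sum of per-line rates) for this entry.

Line A: prepared fish product → 10.2; frozen → 10.2.2; with no added sugar → 10.2.2.2. Scheduled 15%. Maristan agreement on 10.2: CTH met → 18% available; preference 18% not lower than 15% → no reduction. → 15%.
Line B: non-alcoholic beverage → 10.1; frozen → 10.1.2; with no added sugar → 10.1.2.1. Scheduled 24%. quota on 10.1.2 open → in-quota 16%; Belmark agreement on 10.1.2: RVC < 50%. → 16%.
Line C: prepared fish product → 10.2; chilled → 10.2.3; with no added sugar → 10.2.3.2. Scheduled 19%. Brenmore agreement on 10.2.3.2: RVC < 65%. → 19%.
Sum: 15% + 16% + 19% = 50%.

50%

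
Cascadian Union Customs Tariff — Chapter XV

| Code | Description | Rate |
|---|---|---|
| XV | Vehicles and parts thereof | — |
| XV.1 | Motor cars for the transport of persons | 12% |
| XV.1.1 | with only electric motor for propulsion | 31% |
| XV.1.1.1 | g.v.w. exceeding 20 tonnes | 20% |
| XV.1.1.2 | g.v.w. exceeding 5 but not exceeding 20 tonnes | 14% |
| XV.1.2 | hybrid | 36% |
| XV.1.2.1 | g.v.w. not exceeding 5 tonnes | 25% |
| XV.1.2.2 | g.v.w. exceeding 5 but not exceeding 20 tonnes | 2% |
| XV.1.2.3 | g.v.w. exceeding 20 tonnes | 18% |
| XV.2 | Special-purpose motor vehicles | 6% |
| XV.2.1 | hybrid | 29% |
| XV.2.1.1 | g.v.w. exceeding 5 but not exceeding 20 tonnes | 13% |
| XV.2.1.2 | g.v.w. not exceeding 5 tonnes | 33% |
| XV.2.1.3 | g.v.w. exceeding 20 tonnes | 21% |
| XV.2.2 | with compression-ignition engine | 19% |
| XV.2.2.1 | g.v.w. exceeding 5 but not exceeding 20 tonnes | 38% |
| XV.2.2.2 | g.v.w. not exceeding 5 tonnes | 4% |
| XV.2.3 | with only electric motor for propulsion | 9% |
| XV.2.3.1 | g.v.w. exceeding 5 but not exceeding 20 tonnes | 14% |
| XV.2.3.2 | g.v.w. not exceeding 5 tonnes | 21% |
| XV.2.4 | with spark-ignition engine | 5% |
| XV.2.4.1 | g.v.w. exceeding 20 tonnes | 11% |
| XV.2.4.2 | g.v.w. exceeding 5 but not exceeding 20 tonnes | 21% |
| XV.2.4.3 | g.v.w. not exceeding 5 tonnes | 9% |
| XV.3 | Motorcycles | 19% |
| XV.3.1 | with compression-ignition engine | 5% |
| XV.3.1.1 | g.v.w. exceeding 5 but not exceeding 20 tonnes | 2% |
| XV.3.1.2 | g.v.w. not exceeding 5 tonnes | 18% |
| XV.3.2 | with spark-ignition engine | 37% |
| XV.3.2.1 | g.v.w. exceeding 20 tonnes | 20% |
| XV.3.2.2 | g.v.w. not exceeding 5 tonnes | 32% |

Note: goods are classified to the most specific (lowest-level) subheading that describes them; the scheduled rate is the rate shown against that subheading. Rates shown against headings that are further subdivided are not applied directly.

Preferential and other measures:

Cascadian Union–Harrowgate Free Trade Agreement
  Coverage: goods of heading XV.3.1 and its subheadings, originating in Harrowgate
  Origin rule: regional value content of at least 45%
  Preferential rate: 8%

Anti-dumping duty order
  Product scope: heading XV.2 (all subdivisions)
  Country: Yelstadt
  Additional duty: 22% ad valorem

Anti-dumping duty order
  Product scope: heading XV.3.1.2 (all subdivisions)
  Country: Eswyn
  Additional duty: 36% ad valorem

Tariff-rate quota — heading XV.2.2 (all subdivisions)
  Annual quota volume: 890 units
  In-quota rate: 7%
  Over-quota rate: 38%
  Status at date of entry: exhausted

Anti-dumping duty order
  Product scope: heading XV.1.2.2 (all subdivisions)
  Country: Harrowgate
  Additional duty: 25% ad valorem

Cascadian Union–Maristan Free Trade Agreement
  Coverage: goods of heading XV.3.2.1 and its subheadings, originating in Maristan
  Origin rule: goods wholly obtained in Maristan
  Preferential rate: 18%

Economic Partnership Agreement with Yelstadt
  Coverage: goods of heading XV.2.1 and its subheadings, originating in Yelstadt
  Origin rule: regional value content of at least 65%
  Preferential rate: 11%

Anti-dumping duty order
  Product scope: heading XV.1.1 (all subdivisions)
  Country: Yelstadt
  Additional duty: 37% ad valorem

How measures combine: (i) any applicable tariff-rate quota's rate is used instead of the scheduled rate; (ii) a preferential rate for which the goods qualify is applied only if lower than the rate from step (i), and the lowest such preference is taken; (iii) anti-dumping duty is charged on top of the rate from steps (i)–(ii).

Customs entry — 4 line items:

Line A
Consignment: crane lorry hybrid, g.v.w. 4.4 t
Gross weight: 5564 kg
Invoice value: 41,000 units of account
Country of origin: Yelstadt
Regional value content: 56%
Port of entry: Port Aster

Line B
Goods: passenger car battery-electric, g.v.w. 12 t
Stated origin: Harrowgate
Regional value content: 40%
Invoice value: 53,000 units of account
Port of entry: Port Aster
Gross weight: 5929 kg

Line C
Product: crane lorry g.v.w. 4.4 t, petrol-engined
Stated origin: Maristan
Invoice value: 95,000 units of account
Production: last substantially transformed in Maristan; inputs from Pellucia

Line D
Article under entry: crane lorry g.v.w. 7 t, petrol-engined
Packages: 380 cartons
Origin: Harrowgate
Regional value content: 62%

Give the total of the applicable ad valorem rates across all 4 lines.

Line A: crane lorry → XV.2; hybrid → XV.2.1; g.v.w. 4.4 t → XV.2.1.2. Scheduled 33%. Yelstadt agreement on XV.2.1: RVC < 65%; anti-dumping (Yelstadt, XV.2): +22%; total 33% + 22% = 55%. → 55%.
Line B: passenger car → XV.1; battery-electric → XV.1.1; g.v.w. 12 t → XV.1.1.2. Scheduled 14%. Harrowgate agreement on XV.3.1: XV.1.1.2 not covered. → 14%.
Line C: crane lorry → XV.2; petrol-engined → XV.2.4; g.v.w. 4.4 t → XV.2.4.3. Scheduled 9%. Maristan agreement on XV.3.2.1: XV.2.4.3 not covered. → 9%.
Line D: crane lorry → XV.2; petrol-engined → XV.2.4; g.v.w. 7 t → XV.2.4.2. Scheduled 21%. Harrowgate agreement on XV.3.1: XV.2.4.2 not covered. → 21%.
Sum: 55% + 14% + 9% + 21% = 99%.

99%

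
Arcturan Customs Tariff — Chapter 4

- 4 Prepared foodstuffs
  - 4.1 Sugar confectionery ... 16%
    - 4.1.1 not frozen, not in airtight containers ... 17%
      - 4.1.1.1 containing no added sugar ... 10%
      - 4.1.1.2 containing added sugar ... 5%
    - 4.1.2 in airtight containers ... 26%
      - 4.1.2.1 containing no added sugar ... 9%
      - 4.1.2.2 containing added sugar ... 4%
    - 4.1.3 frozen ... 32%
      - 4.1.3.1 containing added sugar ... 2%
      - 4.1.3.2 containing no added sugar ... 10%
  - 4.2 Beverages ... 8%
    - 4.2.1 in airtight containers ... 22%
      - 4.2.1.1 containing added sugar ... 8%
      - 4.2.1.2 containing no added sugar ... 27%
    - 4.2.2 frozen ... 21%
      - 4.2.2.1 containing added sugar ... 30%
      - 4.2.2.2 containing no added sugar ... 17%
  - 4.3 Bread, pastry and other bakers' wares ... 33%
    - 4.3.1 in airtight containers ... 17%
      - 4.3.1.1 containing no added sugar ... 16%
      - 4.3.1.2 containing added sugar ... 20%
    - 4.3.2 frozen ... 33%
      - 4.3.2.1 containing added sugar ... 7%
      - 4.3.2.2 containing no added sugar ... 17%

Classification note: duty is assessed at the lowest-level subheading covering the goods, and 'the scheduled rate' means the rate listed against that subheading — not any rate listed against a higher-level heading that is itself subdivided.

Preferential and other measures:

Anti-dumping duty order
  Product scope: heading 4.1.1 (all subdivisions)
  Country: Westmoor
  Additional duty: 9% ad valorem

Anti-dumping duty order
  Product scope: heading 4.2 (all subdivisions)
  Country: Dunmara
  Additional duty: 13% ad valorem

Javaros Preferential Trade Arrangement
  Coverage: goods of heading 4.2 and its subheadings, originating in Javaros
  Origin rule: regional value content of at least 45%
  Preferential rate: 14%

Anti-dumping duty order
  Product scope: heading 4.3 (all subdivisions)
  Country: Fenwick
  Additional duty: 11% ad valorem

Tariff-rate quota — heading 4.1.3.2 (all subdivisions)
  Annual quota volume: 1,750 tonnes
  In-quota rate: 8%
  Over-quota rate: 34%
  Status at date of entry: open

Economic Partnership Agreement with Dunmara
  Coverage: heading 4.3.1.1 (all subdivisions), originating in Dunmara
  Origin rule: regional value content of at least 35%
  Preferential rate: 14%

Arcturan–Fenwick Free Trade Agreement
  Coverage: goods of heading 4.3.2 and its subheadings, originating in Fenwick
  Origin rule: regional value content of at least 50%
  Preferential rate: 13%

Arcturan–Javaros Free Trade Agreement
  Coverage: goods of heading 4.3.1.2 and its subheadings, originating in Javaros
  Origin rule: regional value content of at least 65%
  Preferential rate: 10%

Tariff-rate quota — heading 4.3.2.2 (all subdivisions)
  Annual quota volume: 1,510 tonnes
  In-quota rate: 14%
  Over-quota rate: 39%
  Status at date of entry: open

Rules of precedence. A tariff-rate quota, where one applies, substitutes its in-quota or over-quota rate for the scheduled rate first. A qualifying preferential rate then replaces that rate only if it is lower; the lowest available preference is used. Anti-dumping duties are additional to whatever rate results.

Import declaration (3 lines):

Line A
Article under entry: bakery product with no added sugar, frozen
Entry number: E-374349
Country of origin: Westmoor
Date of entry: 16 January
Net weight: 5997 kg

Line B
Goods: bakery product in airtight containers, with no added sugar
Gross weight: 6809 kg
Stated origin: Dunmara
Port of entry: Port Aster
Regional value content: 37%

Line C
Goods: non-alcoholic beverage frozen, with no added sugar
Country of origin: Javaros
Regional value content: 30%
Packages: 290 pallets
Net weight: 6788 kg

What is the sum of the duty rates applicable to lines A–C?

Line A: bakery product → 4.3; frozen → 4.3.2; with no added sugar → 4.3.2.2. Scheduled 17%. quota on 4.3.2.2 open → in-quota 14%. → 14%.
Line B: bakery product → 4.3; in airtight containers → 4.3.1; with no added sugar → 4.3.1.1. Scheduled 16%. Dunmara agreement on 4.3.1.1: RVC ≥ 35% → 14% available; preferential 14%. → 14%.
Line C: non-alcoholic beverage → 4.2; frozen → 4.2.2; with no added sugar → 4.2.2.2. Scheduled 17%. Javaros agreement on 4.2: RVC < 45%; Javaros agreement on 4.3.1.2: 4.2.2.2 not covered. → 17%.
Sum: 14% + 14% + 17% = 45%.

45%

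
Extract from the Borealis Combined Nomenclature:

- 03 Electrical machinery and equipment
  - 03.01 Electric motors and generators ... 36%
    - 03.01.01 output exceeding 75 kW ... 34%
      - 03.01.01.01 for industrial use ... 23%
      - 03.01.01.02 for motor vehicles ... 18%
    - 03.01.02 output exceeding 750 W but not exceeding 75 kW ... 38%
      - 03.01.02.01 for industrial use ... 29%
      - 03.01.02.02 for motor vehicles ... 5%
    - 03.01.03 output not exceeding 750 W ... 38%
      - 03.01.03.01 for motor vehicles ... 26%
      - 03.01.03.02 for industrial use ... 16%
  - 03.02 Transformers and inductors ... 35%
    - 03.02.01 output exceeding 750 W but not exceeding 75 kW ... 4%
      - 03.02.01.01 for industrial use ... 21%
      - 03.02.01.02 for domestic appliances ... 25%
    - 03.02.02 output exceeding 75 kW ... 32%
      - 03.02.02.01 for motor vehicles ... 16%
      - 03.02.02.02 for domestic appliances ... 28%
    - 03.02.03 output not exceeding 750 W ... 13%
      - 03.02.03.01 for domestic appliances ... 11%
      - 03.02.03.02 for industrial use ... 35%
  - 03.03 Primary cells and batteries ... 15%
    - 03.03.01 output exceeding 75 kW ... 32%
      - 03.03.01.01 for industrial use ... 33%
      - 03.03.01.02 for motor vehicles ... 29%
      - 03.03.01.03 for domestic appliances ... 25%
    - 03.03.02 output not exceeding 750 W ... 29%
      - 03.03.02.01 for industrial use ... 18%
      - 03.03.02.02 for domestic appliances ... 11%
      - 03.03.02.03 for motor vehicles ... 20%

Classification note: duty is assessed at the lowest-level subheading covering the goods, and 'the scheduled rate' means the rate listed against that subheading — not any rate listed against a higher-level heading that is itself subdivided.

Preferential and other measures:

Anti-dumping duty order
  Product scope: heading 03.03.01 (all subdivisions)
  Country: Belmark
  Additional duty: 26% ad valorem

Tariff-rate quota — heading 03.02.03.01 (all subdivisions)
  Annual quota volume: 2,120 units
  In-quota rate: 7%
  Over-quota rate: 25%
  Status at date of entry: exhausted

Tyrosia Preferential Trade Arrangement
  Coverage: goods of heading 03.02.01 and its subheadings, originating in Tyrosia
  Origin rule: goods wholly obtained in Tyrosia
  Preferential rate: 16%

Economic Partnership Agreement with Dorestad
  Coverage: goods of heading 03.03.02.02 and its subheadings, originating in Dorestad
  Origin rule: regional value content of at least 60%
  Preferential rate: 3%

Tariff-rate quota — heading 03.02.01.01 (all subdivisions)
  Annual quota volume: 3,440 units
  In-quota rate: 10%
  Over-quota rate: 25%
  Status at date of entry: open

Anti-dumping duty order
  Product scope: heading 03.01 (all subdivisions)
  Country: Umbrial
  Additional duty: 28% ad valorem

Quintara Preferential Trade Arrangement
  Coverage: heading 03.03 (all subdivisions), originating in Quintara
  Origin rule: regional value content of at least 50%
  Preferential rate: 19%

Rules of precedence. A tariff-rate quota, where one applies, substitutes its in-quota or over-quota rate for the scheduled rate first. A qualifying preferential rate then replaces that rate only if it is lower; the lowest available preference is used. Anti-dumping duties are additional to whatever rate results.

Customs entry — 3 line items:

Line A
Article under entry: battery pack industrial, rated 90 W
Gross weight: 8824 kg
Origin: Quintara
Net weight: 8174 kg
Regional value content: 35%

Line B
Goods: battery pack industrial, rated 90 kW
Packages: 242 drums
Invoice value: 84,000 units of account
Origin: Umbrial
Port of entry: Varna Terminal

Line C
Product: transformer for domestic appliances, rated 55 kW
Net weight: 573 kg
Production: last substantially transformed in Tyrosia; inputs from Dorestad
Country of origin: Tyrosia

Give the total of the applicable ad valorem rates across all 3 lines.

Line A: battery pack → 03.03; rated 90 W → 03.03.02; industrial → 03.03.02.01. Scheduled 18%. Quintara agreement on 03.03: RVC < 50%. → 18%.
Line B: battery pack → 03.03; rated 90 kW → 03.03.01; industrial → 03.03.01.01. Scheduled 33%. No special measure applies. → 33%.
Line C: transformer → 03.02; rated 55 kW → 03.02.01; for domestic appliances → 03.02.01.02. Scheduled 25%. Tyrosia agreement on 03.02.01: not wholly obtained. → 25%.
Sum: 18% + 33% + 25% = 76%.

76%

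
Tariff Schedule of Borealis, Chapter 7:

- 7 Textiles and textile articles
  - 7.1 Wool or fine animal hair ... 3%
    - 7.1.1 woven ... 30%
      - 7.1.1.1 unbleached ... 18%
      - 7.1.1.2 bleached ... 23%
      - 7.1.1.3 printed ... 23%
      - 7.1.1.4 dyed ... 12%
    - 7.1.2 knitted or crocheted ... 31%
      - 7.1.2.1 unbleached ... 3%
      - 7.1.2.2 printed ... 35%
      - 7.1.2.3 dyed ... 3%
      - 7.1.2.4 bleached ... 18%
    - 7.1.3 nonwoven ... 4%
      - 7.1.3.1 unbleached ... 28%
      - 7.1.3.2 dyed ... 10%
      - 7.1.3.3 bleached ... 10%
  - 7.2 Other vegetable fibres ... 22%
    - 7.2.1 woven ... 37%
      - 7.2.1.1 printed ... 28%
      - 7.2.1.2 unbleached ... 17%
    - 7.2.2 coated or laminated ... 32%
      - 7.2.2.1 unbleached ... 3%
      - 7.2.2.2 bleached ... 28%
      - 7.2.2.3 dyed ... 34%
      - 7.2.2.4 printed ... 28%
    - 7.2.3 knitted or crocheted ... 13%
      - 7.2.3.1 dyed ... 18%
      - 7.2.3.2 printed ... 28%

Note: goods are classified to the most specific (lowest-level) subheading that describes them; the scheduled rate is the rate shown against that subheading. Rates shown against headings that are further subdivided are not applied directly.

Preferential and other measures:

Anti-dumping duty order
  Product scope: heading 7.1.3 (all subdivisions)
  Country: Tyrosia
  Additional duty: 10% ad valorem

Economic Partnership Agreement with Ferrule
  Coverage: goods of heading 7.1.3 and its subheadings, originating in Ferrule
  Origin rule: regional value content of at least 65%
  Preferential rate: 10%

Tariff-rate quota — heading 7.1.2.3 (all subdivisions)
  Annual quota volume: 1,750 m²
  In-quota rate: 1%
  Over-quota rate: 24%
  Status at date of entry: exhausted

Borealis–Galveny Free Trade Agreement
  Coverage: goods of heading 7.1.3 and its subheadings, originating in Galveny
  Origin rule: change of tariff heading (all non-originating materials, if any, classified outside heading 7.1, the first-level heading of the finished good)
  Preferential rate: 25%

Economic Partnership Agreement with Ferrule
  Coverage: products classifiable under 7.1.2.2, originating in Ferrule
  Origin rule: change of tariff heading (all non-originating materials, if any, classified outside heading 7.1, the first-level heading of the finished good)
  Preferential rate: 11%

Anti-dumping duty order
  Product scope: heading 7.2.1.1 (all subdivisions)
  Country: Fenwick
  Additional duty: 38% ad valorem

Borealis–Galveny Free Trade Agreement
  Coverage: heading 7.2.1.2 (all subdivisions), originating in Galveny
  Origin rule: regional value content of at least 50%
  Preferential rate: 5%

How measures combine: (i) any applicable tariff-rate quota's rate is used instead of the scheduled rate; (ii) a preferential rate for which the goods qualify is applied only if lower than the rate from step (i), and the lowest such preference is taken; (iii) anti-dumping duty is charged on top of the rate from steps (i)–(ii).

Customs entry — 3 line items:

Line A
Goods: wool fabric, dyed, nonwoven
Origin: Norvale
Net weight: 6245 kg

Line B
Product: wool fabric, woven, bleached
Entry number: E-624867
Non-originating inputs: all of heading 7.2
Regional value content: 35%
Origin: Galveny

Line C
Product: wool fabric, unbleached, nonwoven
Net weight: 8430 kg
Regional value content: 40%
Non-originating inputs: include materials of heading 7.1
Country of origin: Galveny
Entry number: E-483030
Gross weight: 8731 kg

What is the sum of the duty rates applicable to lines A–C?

Line A: wool → 7.1; nonwoven → 7.1.3; dyed → 7.1.3.2. Scheduled 10%. No special measure applies. → 10%.
Line B: wool → 7.1; woven → 7.1.1; bleached → 7.1.1.2. Scheduled 23%. Galveny agreement on 7.1.3: 7.1.1.2 not covered; Galveny agreement on 7.2.1.2: 7.1.1.2 not covered. → 23%.
Line C: wool → 7.1; nonwoven → 7.1.3; unbleached → 7.1.3.1. Scheduled 28%. Galveny agreement on 7.1.3: CTH not met; Galveny agreement on 7.2.1.2: 7.1.3.1 not covered. → 28%.
Sum: 10% + 23% + 28% = 61%.

61%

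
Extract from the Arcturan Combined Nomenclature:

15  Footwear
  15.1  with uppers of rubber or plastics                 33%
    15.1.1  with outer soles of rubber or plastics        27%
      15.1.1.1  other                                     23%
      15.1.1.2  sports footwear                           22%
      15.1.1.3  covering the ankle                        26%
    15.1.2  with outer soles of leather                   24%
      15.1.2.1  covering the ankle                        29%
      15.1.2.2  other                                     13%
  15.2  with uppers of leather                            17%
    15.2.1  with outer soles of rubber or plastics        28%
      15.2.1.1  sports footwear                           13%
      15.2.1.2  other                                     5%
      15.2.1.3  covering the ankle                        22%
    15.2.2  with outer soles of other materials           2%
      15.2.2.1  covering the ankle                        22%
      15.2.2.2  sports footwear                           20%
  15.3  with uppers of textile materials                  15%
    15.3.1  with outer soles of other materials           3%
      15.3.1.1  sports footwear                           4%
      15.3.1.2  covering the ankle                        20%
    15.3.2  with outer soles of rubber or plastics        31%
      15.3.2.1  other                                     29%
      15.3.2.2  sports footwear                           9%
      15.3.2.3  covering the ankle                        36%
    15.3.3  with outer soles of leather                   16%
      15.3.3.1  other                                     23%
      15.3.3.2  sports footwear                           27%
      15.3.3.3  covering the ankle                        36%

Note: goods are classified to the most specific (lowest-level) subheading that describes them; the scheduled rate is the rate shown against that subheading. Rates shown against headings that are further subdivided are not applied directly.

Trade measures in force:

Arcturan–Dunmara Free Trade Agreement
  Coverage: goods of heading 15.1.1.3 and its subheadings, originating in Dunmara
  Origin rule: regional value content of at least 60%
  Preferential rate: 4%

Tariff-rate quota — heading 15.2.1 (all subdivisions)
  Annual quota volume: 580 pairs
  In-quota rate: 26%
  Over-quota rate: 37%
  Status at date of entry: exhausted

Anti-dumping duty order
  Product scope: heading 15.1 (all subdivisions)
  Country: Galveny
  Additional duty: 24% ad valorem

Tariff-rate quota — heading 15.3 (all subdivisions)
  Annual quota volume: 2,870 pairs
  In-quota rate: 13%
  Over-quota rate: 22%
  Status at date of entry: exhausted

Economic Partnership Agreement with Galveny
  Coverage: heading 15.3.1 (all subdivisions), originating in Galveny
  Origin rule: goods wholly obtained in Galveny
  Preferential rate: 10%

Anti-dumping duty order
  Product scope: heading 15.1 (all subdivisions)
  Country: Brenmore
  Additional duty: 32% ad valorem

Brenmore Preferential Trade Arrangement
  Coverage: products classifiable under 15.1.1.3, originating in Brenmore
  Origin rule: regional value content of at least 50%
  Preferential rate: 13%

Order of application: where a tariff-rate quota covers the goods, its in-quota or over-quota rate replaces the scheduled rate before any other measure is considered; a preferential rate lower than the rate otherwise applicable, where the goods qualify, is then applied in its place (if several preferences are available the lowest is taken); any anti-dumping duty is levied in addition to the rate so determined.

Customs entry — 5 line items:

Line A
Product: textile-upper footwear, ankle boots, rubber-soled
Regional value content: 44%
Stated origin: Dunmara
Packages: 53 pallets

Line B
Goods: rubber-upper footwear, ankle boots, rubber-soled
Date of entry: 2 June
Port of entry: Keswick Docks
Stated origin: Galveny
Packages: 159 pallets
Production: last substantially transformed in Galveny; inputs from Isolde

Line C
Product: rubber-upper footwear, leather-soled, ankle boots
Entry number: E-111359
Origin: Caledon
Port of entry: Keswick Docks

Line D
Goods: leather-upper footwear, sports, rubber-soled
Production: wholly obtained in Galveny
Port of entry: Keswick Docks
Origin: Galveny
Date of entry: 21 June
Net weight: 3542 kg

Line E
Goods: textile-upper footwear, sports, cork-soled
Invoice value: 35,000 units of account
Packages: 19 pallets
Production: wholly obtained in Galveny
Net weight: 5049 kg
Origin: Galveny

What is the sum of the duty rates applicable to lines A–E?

148%

Line A: textile-upper → 15.3; rubber-soled → 15.3.2; ankle boots → 15.3.2.3. Scheduled 36%. quota on 15.3 exhausted → over-quota 22%; Dunmara agreement on 15.1.1.3: 15.3.2.3 not covered. → 22%.
Line B: rubber-upper → 15.1; rubber-soled → 15.1.1; ankle boots → 15.1.1.3. Scheduled 26%. Galveny agreement on 15.3.1: 15.1.1.3 not covered; anti-dumping (Galveny, 15.1): +24%; total 26% + 24% = 50%. → 50%.
Line C: rubber-upper → 15.1; leather-soled → 15.1.2; ankle boots → 15.1.2.1. Scheduled 29%. No special measure applies. → 29%.
Line D: leather-upper → 15.2; rubber-soled → 15.2.1; sports → 15.2.1.1. Scheduled 13%. quota on 15.2.1 exhausted → over-quota 37%; Galveny agreement on 15.3.1: 15.2.1.1 not covered. → 37%.
Line E: textile-upper → 15.3; cork-soled → 15.3.1; sports → 15.3.1.1. Scheduled 4%. quota on 15.3 exhausted → over-quota 22%; Galveny agreement on 15.3.1: wholly obtained → 10% available; preferential 10%. → 10%.
Sum: 22% + 50% + 29% + 37% + 10% = 148%.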